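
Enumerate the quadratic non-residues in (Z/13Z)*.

Square k = 1,…,6 (k and 13−k give the same square):
1²=1, 2²=4, 3²=9, 4²≡3, 5²≡12, 6²≡10 (mod 13).
The residues are {1, 3, 4, 9, 10, 12}; the non-residues are the remaining 6 nonzero classes.

2, 5, 6, 7, 8, 11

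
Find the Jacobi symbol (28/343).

0

Pull out 2^2: since 343 ≡ 7 (mod 8), (2/343) = +1, so (2/343)^2 = +1.
Reciprocity: 7 ≡ 3 and 343 ≡ 3 (mod 4), so (7/343) = −(343/7).
Reduce top mod 7: now compute (0/7).
Top reduces to 0: gcd > 1, so the symbol is 0.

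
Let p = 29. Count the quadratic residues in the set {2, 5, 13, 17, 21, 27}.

(2/29) = -1 → non-residue.
(5/29) = +1 → QR.
(13/29) = +1 → QR.
(17/29) = -1 → non-residue.
(21/29) = -1 → non-residue.
(27/29) = -1 → non-residue.
Total quadratic residues among the 6: 2.

2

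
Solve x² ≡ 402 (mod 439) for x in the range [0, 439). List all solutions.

Since 439 ≡ 3 (mod 4), a square root of 402 is 402^((439+1)/4) = 402^110 mod 439.
Repeated squaring: 402^2≡52, 402^4≡70, 402^8≡71, 402^16≡212, 402^32≡166, 402^64≡338 (mod 439).
402^110 = 402^(64+32+8+4+2) ≡ 29 (mod 439).
Check: 29² = 841 ≡ 402 (mod 439). The two roots are 29 and 410.

29, 410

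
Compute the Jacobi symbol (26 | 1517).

-1

Pull out 2: since 1517 ≡ 5 (mod 8), (2/1517) = -1.
Reciprocity: 13 ≡ 1 and 1517 ≡ 1 (mod 4), so (13/1517) = +(1517/13).
Reduce top mod 13: now compute (9/13).
Reciprocity: 9 ≡ 1 and 13 ≡ 1 (mod 4), so (9/13) = +(13/9).
Reduce top mod 9: now compute (4/9).
Pull out 2^2: since 9 ≡ 1 (mod 8), (2/9) = +1, so (2/9)^2 = +1.
Reached (1/9) = 1. Collecting the sign flips along the way, the symbol is -1.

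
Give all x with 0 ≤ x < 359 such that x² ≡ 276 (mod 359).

Since 359 ≡ 3 (mod 4), a square root of 276 is 276^((359+1)/4) = 276^90 mod 359.
Repeated squaring: 276^2≡68, 276^4≡316, 276^8≡54, 276^16≡44, 276^32≡141, 276^64≡136 (mod 359).
276^90 = 276^(64+16+8+2) ≡ 294 (mod 359).
Check: 294² = 86436 ≡ 276 (mod 359). The two roots are 65 and 294.

65, 294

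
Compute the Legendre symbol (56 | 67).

1

Pull out 2^3: since 67 ≡ 3 (mod 8), (2/67) = -1, so (2/67)^3 = -1.
Reciprocity: 7 ≡ 3 and 67 ≡ 3 (mod 4), so (7/67) = −(67/7).
Reduce top mod 7: now compute (4/7).
Pull out 2^2: since 7 ≡ 7 (mod 8), (2/7) = +1, so (2/7)^2 = +1.
Reached (1/7) = 1. Collecting the sign flips along the way, the symbol is +1.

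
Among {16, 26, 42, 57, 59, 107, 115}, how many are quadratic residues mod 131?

3

(16/131) = +1 → QR.
(26/131) = -1 → non-residue.
(42/131) = -1 → non-residue.
(57/131) = -1 → non-residue.
(59/131) = +1 → QR.
(107/131) = +1 → QR.
(115/131) = -1 → non-residue.
Total quadratic residues among the 7: 3.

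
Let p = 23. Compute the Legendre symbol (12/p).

1

Pull out 2^2: since 23 ≡ 7 (mod 8), (2/23) = +1, so (2/23)^2 = +1.
Reciprocity: 3 ≡ 3 and 23 ≡ 3 (mod 4), so (3/23) = −(23/3).
Reduce top mod 3: now compute (2/3).
Pull out 2: since 3 ≡ 3 (mod 8), (2/3) = -1.
Reached (1/3) = 1. Collecting the sign flips along the way, the symbol is +1.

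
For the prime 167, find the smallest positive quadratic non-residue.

(2/167) = +1, so 2 is a residue.
(3/167) = +1, so 3 is a residue.
(4/167) = +1, so 4 is a residue.
(5/167) = −1, so 5 is the smallest positive non-residue mod 167.

5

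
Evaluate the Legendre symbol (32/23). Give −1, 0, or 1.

1

First reduce: 32 ≡ 9 (mod 23).
Reciprocity: 9 ≡ 1 and 23 ≡ 3 (mod 4), so (9/23) = +(23/9).
Reduce top mod 9: now compute (5/9).
Reciprocity: 5 ≡ 1 and 9 ≡ 1 (mod 4), so (5/9) = +(9/5).
Reduce top mod 5: now compute (4/5).
Pull out 2^2: since 5 ≡ 5 (mod 8), (2/5) = -1, so (2/5)^2 = +1.
Reached (1/5) = 1. Collecting the sign flips along the way, the symbol is +1.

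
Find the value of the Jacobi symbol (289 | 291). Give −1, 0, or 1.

Reciprocity: 289 ≡ 1 and 291 ≡ 3 (mod 4), so (289/291) = +(291/289).
Reduce top mod 289: now compute (2/289).
Pull out 2: since 289 ≡ 1 (mod 8), (2/289) = +1.
Reached (1/289) = 1. Collecting the sign flips along the way, the symbol is +1.

1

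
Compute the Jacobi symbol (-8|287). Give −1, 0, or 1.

-1

First reduce: -8 ≡ 279 (mod 287).
Reciprocity: 279 ≡ 3 and 287 ≡ 3 (mod 4), so (279/287) = −(287/279).
Reduce top mod 279: now compute (8/279).
Pull out 2^3: since 279 ≡ 7 (mod 8), (2/279) = +1, so (2/279)^3 = +1.
Reached (1/279) = 1. Collecting the sign flips along the way, the symbol is -1.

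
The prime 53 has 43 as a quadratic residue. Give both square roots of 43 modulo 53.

19, 34

53 ≡ 1 (mod 4), so we find a root by search.
Trying successive values, 19² = 361 ≡ 43 (mod 53). The other root is 53 − 19 = 34.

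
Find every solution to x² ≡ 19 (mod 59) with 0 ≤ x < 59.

Since 59 ≡ 3 (mod 4), a square root of 19 is 19^((59+1)/4) = 19^15 mod 59.
Repeated squaring: 19^2≡7, 19^4≡49, 19^8≡41 (mod 59).
19^15 = 19^(8+4+2+1) ≡ 45 (mod 59).
Check: 45² = 2025 ≡ 19 (mod 59). The two roots are 14 and 45.

14, 45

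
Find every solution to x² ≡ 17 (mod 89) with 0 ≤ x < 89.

89 ≡ 1 (mod 4), so we find a root by search.
Trying successive values, 27² = 729 ≡ 17 (mod 89). The other root is 89 − 27 = 62.

27, 62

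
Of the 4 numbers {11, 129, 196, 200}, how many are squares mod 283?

3

(11/283) = +1 → QR.
(129/283) = +1 → QR.
(196/283) = +1 → QR.
(200/283) = -1 → non-residue.
Total quadratic residues among the 4: 3.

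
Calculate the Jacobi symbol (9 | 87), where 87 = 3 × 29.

Reciprocity: 9 ≡ 1 and 87 ≡ 3 (mod 4), so (9/87) = +(87/9).
Reduce top mod 9: now compute (6/9).
Pull out 2: since 9 ≡ 1 (mod 8), (2/9) = +1.
Reciprocity: 3 ≡ 3 and 9 ≡ 1 (mod 4), so (3/9) = +(9/3).
Reduce top mod 3: now compute (0/3).
Top reduces to 0: gcd > 1, so the symbol is 0.

0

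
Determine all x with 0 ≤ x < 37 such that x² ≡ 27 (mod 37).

37 ≡ 1 (mod 4), so we find a root by search.
Trying successive values, 8² = 64 ≡ 27 (mod 37). The other root is 37 − 8 = 29.

8, 29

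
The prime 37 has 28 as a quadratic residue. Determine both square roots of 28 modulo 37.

18, 19

37 ≡ 1 (mod 4), so we find a root by search.
Trying successive values, 18² = 324 ≡ 28 (mod 37). The other root is 37 − 18 = 19.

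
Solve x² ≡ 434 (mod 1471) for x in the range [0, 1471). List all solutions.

272, 1199

Since 1471 ≡ 3 (mod 4), a square root of 434 is 434^((1471+1)/4) = 434^368 mod 1471.
Repeated squaring: 434^2≡68, 434^4≡211, 434^8≡391, 434^16≡1368, 434^32≡312, 434^64≡258, 434^128≡369, 434^256≡829 (mod 1471).
434^368 = 434^(256+64+32+16) ≡ 272 (mod 1471).
Check: 272² = 73984 ≡ 434 (mod 1471). The two roots are 272 and 1199.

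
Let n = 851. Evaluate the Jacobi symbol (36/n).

1

Pull out 2^2: since 851 ≡ 3 (mod 8), (2/851) = -1, so (2/851)^2 = +1.
Reciprocity: 9 ≡ 1 and 851 ≡ 3 (mod 4), so (9/851) = +(851/9).
Reduce top mod 9: now compute (5/9).
Reciprocity: 5 ≡ 1 and 9 ≡ 1 (mod 4), so (5/9) = +(9/5).
Reduce top mod 5: now compute (4/5).
Pull out 2^2: since 5 ≡ 5 (mod 8), (2/5) = -1, so (2/5)^2 = +1.
Reached (1/5) = 1. Collecting the sign flips along the way, the symbol is +1.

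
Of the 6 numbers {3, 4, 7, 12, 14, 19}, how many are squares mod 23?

(3/23) = +1 → QR.
(4/23) = +1 → QR.
(7/23) = -1 → non-residue.
(12/23) = +1 → QR.
(14/23) = -1 → non-residue.
(19/23) = -1 → non-residue.
Total quadratic residues among the 6: 3.

3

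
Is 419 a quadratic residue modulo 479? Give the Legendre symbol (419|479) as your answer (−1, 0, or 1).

-1

Reciprocity: 419 ≡ 3 and 479 ≡ 3 (mod 4), so (419/479) = −(479/419).
Reduce top mod 419: now compute (60/419).
Pull out 2^2: since 419 ≡ 3 (mod 8), (2/419) = -1, so (2/419)^2 = +1.
Reciprocity: 15 ≡ 3 and 419 ≡ 3 (mod 4), so (15/419) = −(419/15).
Reduce top mod 15: now compute (14/15).
Pull out 2: since 15 ≡ 7 (mod 8), (2/15) = +1.
Reciprocity: 7 ≡ 3 and 15 ≡ 3 (mod 4), so (7/15) = −(15/7).
Reduce top mod 7: now compute (1/7).
Reached (1/7) = 1. Collecting the sign flips along the way, the symbol is -1.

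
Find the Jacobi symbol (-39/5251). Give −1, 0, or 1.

First reduce: -39 ≡ 5212 (mod 5251).
Pull out 2^2: since 5251 ≡ 3 (mod 8), (2/5251) = -1, so (2/5251)^2 = +1.
Reciprocity: 1303 ≡ 3 and 5251 ≡ 3 (mod 4), so (1303/5251) = −(5251/1303).
Reduce top mod 1303: now compute (39/1303).
Reciprocity: 39 ≡ 3 and 1303 ≡ 3 (mod 4), so (39/1303) = −(1303/39).
Reduce top mod 39: now compute (16/39).
Pull out 2^4: since 39 ≡ 7 (mod 8), (2/39) = +1, so (2/39)^4 = +1.
Reached (1/39) = 1. Collecting the sign flips along the way, the symbol is +1.

1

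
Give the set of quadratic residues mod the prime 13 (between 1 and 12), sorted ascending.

Square k = 1,…,6 (k and 13−k give the same square):
1²=1, 2²=4, 3²=9, 4²≡3, 5²≡12, 6²≡10 (mod 13).
So the quadratic residues mod 13 are {1, 3, 4, 9, 10, 12}.

1, 3, 4, 9, 10, 12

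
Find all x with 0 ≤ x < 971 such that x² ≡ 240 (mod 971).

Since 971 ≡ 3 (mod 4), a square root of 240 is 240^((971+1)/4) = 240^243 mod 971.
Repeated squaring: 240^2≡311, 240^4≡592, 240^8≡904, 240^16≡605, 240^32≡929, 240^64≡793, 240^128≡612 (mod 971).
240^243 = 240^(128+64+32+16+2+1) ≡ 185 (mod 971).
Check: 185² = 34225 ≡ 240 (mod 971). The two roots are 185 and 786.

185, 786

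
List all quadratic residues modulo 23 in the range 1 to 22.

1,2,3,4,6,8,9,12,13,16,18

Square k = 1,…,11 (k and 23−k give the same square):
1²=1, 2²=4, 3²=9, 4²=16, 5²≡2, 6²≡13, 7²≡3, 8²≡18, 9²≡12, 10²≡8, 11²≡6 (mod 23).
So the quadratic residues mod 23 are {1, 2, 3, 4, 6, 8, 9, 12, 13, 16, 18}.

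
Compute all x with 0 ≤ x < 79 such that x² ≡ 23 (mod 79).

24, 55

Since 79 ≡ 3 (mod 4), a square root of 23 is 23^((79+1)/4) = 23^20 mod 79.
Repeated squaring: 23^2≡55, 23^4≡23, 23^8≡55, 23^16≡23 (mod 79).
23^20 = 23^(16+4) ≡ 55 (mod 79).
Check: 55² = 3025 ≡ 23 (mod 79). The two roots are 24 and 55.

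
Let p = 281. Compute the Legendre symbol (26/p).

-1

Pull out 2: since 281 ≡ 1 (mod 8), (2/281) = +1.
Reciprocity: 13 ≡ 1 and 281 ≡ 1 (mod 4), so (13/281) = +(281/13).
Reduce top mod 13: now compute (8/13).
Pull out 2^3: since 13 ≡ 5 (mod 8), (2/13) = -1, so (2/13)^3 = -1.
Reached (1/13) = 1. Collecting the sign flips along the way, the symbol is -1.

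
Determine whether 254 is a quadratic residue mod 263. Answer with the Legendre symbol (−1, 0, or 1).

-1

Pull out 2: since 263 ≡ 7 (mod 8), (2/263) = +1.
Reciprocity: 127 ≡ 3 and 263 ≡ 3 (mod 4), so (127/263) = −(263/127).
Reduce top mod 127: now compute (9/127).
Reciprocity: 9 ≡ 1 and 127 ≡ 3 (mod 4), so (9/127) = +(127/9).
Reduce top mod 9: now compute (1/9).
Reached (1/9) = 1. Collecting the sign flips along the way, the symbol is -1.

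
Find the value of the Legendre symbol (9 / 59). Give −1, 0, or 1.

Reciprocity: 9 ≡ 1 and 59 ≡ 3 (mod 4), so (9/59) = +(59/9).
Reduce top mod 9: now compute (5/9).
Reciprocity: 5 ≡ 1 and 9 ≡ 1 (mod 4), so (5/9) = +(9/5).
Reduce top mod 5: now compute (4/5).
Pull out 2^2: since 5 ≡ 5 (mod 8), (2/5) = -1, so (2/5)^2 = +1.
Reached (1/5) = 1. Collecting the sign flips along the way, the symbol is +1.

1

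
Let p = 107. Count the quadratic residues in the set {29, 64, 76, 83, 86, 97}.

5

(29/107) = +1 → QR.
(64/107) = +1 → QR.
(76/107) = +1 → QR.
(83/107) = +1 → QR.
(86/107) = +1 → QR.
(97/107) = -1 → non-residue.
Total quadratic residues among the 6: 5.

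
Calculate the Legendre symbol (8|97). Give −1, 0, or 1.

Pull out 2^3: since 97 ≡ 1 (mod 8), (2/97) = +1, so (2/97)^3 = +1.
Reached (1/97) = 1. Collecting the sign flips along the way, the symbol is +1.

1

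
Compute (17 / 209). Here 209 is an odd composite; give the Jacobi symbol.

-1

Reciprocity: 17 ≡ 1 and 209 ≡ 1 (mod 4), so (17/209) = +(209/17).
Reduce top mod 17: now compute (5/17).
Reciprocity: 5 ≡ 1 and 17 ≡ 1 (mod 4), so (5/17) = +(17/5).
Reduce top mod 5: now compute (2/5).
Pull out 2: since 5 ≡ 5 (mod 8), (2/5) = -1.
Reached (1/5) = 1. Collecting the sign flips along the way, the symbol is -1.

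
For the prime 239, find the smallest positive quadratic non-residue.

(2/239) = +1, so 2 is a residue.
(3/239) = +1, so 3 is a residue.
(4/239) = +1, so 4 is a residue.
(5/239) = +1, so 5 is a residue.
(6/239) = +1, so 6 is a residue.
(7/239) = −1, so 7 is the smallest positive non-residue mod 239.

7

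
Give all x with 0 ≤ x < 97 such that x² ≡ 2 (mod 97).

97 ≡ 1 (mod 4), so we find a root by search.
Trying successive values, 14² = 196 ≡ 2 (mod 97). The other root is 97 − 14 = 83.

14, 83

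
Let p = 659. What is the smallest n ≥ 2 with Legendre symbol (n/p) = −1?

2

(2/659) = −1, so 2 is the smallest positive non-residue mod 659.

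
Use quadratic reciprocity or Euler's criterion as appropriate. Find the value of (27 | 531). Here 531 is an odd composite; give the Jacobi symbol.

Reciprocity: 27 ≡ 3 and 531 ≡ 3 (mod 4), so (27/531) = −(531/27).
Reduce top mod 27: now compute (18/27).
Pull out 2: since 27 ≡ 3 (mod 8), (2/27) = -1.
Reciprocity: 9 ≡ 1 and 27 ≡ 3 (mod 4), so (9/27) = +(27/9).
Reduce top mod 9: now compute (0/9).
Top reduces to 0: gcd > 1, so the symbol is 0.

0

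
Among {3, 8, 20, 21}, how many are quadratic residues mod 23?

2

(3/23) = +1 → QR.
(8/23) = +1 → QR.
(20/23) = -1 → non-residue.
(21/23) = -1 → non-residue.
Total quadratic residues among the 4: 2.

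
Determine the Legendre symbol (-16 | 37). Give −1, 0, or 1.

1

Euler's criterion: (-16/37) ≡ 21^18 (mod 37).
21^2 ≡ 34 (mod 37)
21^4 ≡ 9 (mod 37)
21^8 ≡ 7 (mod 37)
21^16 ≡ 12 (mod 37)
21^18 = 21^(16+2) ≡ 1 (mod 37).
Result is 1, so (-16/37) = 1.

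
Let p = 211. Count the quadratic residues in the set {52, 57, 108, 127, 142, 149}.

1

(52/211) = +1 → QR.
(57/211) = -1 → non-residue.
(108/211) = -1 → non-residue.
(127/211) = -1 → non-residue.
(142/211) = -1 → non-residue.
(149/211) = -1 → non-residue.
Total quadratic residues among the 6: 1.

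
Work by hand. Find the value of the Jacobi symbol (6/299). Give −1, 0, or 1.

-1

Pull out 2: since 299 ≡ 3 (mod 8), (2/299) = -1.
Reciprocity: 3 ≡ 3 and 299 ≡ 3 (mod 4), so (3/299) = −(299/3).
Reduce top mod 3: now compute (2/3).
Pull out 2: since 3 ≡ 3 (mod 8), (2/3) = -1.
Reached (1/3) = 1. Collecting the sign flips along the way, the symbol is -1.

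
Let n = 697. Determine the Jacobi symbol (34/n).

0

Pull out 2: since 697 ≡ 1 (mod 8), (2/697) = +1.
Reciprocity: 17 ≡ 1 and 697 ≡ 1 (mod 4), so (17/697) = +(697/17).
Reduce top mod 17: now compute (0/17).
Top reduces to 0: gcd > 1, so the symbol is 0.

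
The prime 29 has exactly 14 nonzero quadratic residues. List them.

Square k = 1,…,14 (k and 29−k give the same square):
1²=1, 2²=4, 3²=9, 4²=16, 5²=25, 6²≡7, 7²≡20, 8²≡6, 9²≡23, 10²≡13, 11²≡5, 12²≡28, 13²≡24, 14²≡22 (mod 29).
So the quadratic residues mod 29 are {1, 4, 5, 6, 7, 9, 13, 16, 20, 22, 23, 24, 25, 28}.

1,4,5,6,7,9,13,16,20,22,23,24,25,28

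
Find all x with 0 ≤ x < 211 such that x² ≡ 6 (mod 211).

46, 165

Since 211 ≡ 3 (mod 4), a square root of 6 is 6^((211+1)/4) = 6^53 mod 211.
Repeated squaring: 6^2≡36, 6^4≡30, 6^8≡56, 6^16≡182, 6^32≡208 (mod 211).
6^53 = 6^(32+16+4+1) ≡ 46 (mod 211).
Check: 46² = 2116 ≡ 6 (mod 211). The two roots are 46 and 165.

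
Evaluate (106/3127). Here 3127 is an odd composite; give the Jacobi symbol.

Pull out 2: since 3127 ≡ 7 (mod 8), (2/3127) = +1.
Reciprocity: 53 ≡ 1 and 3127 ≡ 3 (mod 4), so (53/3127) = +(3127/53).
Reduce top mod 53: now compute (0/53).
Top reduces to 0: gcd > 1, so the symbol is 0.

0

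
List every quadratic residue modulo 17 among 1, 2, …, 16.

1,2,4,8,9,13,15,16

Square k = 1,…,8 (k and 17−k give the same square):
1²=1, 2²=4, 3²=9, 4²=16, 5²≡8, 6²≡2, 7²≡15, 8²≡13 (mod 17).
So the quadratic residues mod 17 are {1, 2, 4, 8, 9, 13, 15, 16}.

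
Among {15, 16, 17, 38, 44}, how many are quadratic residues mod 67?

3

(15/67) = +1 → QR.
(16/67) = +1 → QR.
(17/67) = +1 → QR.
(38/67) = -1 → non-residue.
(44/67) = -1 → non-residue.
Total quadratic residues among the 5: 3.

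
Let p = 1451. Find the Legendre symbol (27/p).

1

Reciprocity: 27 ≡ 3 and 1451 ≡ 3 (mod 4), so (27/1451) = −(1451/27).
Reduce top mod 27: now compute (20/27).
Pull out 2^2: since 27 ≡ 3 (mod 8), (2/27) = -1, so (2/27)^2 = +1.
Reciprocity: 5 ≡ 1 and 27 ≡ 3 (mod 4), so (5/27) = +(27/5).
Reduce top mod 5: now compute (2/5).
Pull out 2: since 5 ≡ 5 (mod 8), (2/5) = -1.
Reached (1/5) = 1. Collecting the sign flips along the way, the symbol is +1.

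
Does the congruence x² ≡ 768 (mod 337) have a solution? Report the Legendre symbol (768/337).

1

First reduce: 768 ≡ 94 (mod 337).
Pull out 2: since 337 ≡ 1 (mod 8), (2/337) = +1.
Reciprocity: 47 ≡ 3 and 337 ≡ 1 (mod 4), so (47/337) = +(337/47).
Reduce top mod 47: now compute (8/47).
Pull out 2^3: since 47 ≡ 7 (mod 8), (2/47) = +1, so (2/47)^3 = +1.
Reached (1/47) = 1. Collecting the sign flips along the way, the symbol is +1.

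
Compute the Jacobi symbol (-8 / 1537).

1

First reduce: -8 ≡ 1529 (mod 1537).
Reciprocity: 1529 ≡ 1 and 1537 ≡ 1 (mod 4), so (1529/1537) = +(1537/1529).
Reduce top mod 1529: now compute (8/1529).
Pull out 2^3: since 1529 ≡ 1 (mod 8), (2/1529) = +1, so (2/1529)^3 = +1.
Reached (1/1529) = 1. Collecting the sign flips along the way, the symbol is +1.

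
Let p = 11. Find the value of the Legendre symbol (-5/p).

Euler's criterion: (-5/11) ≡ 6^5 (mod 11).
6^2 ≡ 3 (mod 11)
6^4 ≡ 9 (mod 11)
6^5 = 6^(4+1) ≡ 10 (mod 11).
Result is 10 ≡ −1, so (-5/11) = −1.

-1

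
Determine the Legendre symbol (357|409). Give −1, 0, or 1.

-1

Euler's criterion: (357/409) ≡ 357^204 (mod 409).
357^2 ≡ 250 (mod 409)
357^4 ≡ 332 (mod 409)
357^8 ≡ 203 (mod 409)
357^16 ≡ 309 (mod 409)
357^32 ≡ 184 (mod 409)
357^64 ≡ 318 (mod 409)
357^128 ≡ 101 (mod 409)
357^204 = 357^(128+64+8+4) ≡ 408 (mod 409).
Result is 408 ≡ −1, so (357/409) = −1.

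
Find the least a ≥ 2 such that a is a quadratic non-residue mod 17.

(2/17) = +1, so 2 is a residue.
(3/17) = −1, so 3 is the smallest positive non-residue mod 17.

3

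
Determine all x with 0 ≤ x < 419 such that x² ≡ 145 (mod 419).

Since 419 ≡ 3 (mod 4), a square root of 145 is 145^((419+1)/4) = 145^105 mod 419.
Repeated squaring: 145^2≡75, 145^4≡178, 145^8≡259, 145^16≡41, 145^32≡5, 145^64≡25 (mod 419).
145^105 = 145^(64+32+8+1) ≡ 318 (mod 419).
Check: 318² = 101124 ≡ 145 (mod 419). The two roots are 101 and 318.

101, 318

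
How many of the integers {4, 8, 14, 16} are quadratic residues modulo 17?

3

(4/17) = +1 → QR.
(8/17) = +1 → QR.
(14/17) = -1 → non-residue.
(16/17) = +1 → QR.
Total quadratic residues among the 4: 3.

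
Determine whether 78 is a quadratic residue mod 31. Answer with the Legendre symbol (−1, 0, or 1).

Euler's criterion: (78/31) ≡ 16^15 (mod 31).
16^2 ≡ 8 (mod 31)
16^4 ≡ 2 (mod 31)
16^8 ≡ 4 (mod 31)
16^15 = 16^(8+4+2+1) ≡ 1 (mod 31).
Result is 1, so (78/31) = 1.

1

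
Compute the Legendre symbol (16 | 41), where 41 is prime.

1

Euler's criterion: (16/41) ≡ 16^20 (mod 41).
16^2 ≡ 10 (mod 41)
16^4 ≡ 18 (mod 41)
16^8 ≡ 37 (mod 41)
16^16 ≡ 16 (mod 41)
16^20 = 16^(16+4) ≡ 1 (mod 41).
Result is 1, so (16/41) = 1.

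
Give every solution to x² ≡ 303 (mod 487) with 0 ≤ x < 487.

42, 445

Since 487 ≡ 3 (mod 4), a square root of 303 is 303^((487+1)/4) = 303^122 mod 487.
Repeated squaring: 303^2≡253, 303^4≡212, 303^8≡140, 303^16≡120, 303^32≡277, 303^64≡270 (mod 487).
303^122 = 303^(64+32+16+8+2) ≡ 42 (mod 487).
Check: 42² = 1764 ≡ 303 (mod 487). The two roots are 42 and 445.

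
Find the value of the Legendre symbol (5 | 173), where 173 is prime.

Euler's criterion: (5/173) ≡ 5^86 (mod 173).
5^2 ≡ 25 (mod 173)
5^4 ≡ 106 (mod 173)
5^8 ≡ 164 (mod 173)
5^16 ≡ 81 (mod 173)
5^32 ≡ 160 (mod 173)
5^64 ≡ 169 (mod 173)
5^86 = 5^(64+16+4+2) ≡ 172 (mod 173).
Result is 172 ≡ −1, so (5/173) = −1.

-1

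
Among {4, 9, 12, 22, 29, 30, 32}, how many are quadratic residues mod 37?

4

(4/37) = +1 → QR.
(9/37) = +1 → QR.
(12/37) = +1 → QR.
(22/37) = -1 → non-residue.
(29/37) = -1 → non-residue.
(30/37) = +1 → QR.
(32/37) = -1 → non-residue.
Total quadratic residues among the 7: 4.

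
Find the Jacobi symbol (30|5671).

-1

Pull out 2: since 5671 ≡ 7 (mod 8), (2/5671) = +1.
Reciprocity: 15 ≡ 3 and 5671 ≡ 3 (mod 4), so (15/5671) = −(5671/15).
Reduce top mod 15: now compute (1/15).
Reached (1/15) = 1. Collecting the sign flips along the way, the symbol is -1.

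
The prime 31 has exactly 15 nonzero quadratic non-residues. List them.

Square k = 1,…,15 (k and 31−k give the same square):
1²=1, 2²=4, 3²=9, 4²=16, 5²=25, 6²≡5, 7²≡18, 8²≡2, 9²≡19, 10²≡7, 11²≡28, 12²≡20, 13²≡14, 14²≡10, 15²≡8 (mod 31).
The residues are {1, 2, 4, 5, 7, 8, 9, 10, 14, 16, 18, 19, 20, 25, 28}; the non-residues are the remaining 15 nonzero classes.

3 6 11 12 13 15 17 21 22 23 24 26 27 29 30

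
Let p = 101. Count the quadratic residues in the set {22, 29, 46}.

(22/101) = +1 → QR.
(29/101) = -1 → non-residue.
(46/101) = -1 → non-residue.
Total quadratic residues among the 3: 1.

1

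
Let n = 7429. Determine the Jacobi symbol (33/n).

1

Reciprocity: 33 ≡ 1 and 7429 ≡ 1 (mod 4), so (33/7429) = +(7429/33).
Reduce top mod 33: now compute (4/33).
Pull out 2^2: since 33 ≡ 1 (mod 8), (2/33) = +1, so (2/33)^2 = +1.
Reached (1/33) = 1. Collecting the sign flips along the way, the symbol is +1.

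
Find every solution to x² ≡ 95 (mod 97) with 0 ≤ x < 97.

17, 80

97 ≡ 1 (mod 4), so we find a root by search.
Trying successive values, 17² = 289 ≡ 95 (mod 97). The other root is 97 − 17 = 80.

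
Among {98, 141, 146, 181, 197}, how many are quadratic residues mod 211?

(98/211) = -1 → non-residue.
(141/211) = -1 → non-residue.
(146/211) = -1 → non-residue.
(181/211) = -1 → non-residue.
(197/211) = -1 → non-residue.
Total quadratic residues among the 5: 0.

0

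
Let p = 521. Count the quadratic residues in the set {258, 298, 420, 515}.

2

(258/521) = +1 → QR.
(298/521) = -1 → non-residue.
(420/521) = +1 → QR.
(515/521) = -1 → non-residue.
Total quadratic residues among the 4: 2.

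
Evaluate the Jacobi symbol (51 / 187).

0

Reciprocity: 51 ≡ 3 and 187 ≡ 3 (mod 4), so (51/187) = −(187/51).
Reduce top mod 51: now compute (34/51).
Pull out 2: since 51 ≡ 3 (mod 8), (2/51) = -1.
Reciprocity: 17 ≡ 1 and 51 ≡ 3 (mod 4), so (17/51) = +(51/17).
Reduce top mod 17: now compute (0/17).
Top reduces to 0: gcd > 1, so the symbol is 0.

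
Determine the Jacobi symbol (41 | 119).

Reciprocity: 41 ≡ 1 and 119 ≡ 3 (mod 4), so (41/119) = +(119/41).
Reduce top mod 41: now compute (37/41).
Reciprocity: 37 ≡ 1 and 41 ≡ 1 (mod 4), so (37/41) = +(41/37).
Reduce top mod 37: now compute (4/37).
Pull out 2^2: since 37 ≡ 5 (mod 8), (2/37) = -1, so (2/37)^2 = +1.
Reached (1/37) = 1. Collecting the sign flips along the way, the symbol is +1.

1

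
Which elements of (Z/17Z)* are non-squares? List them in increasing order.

Square k = 1,…,8 (k and 17−k give the same square):
1²=1, 2²=4, 3²=9, 4²=16, 5²≡8, 6²≡2, 7²≡15, 8²≡13 (mod 17).
The residues are {1, 2, 4, 8, 9, 13, 15, 16}; the non-residues are the remaining 8 nonzero classes.

3, 5, 6, 7, 10, 11, 12, 14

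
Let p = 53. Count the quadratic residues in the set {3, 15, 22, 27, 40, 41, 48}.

2

(3/53) = -1 → non-residue.
(15/53) = +1 → QR.
(22/53) = -1 → non-residue.
(27/53) = -1 → non-residue.
(40/53) = +1 → QR.
(41/53) = -1 → non-residue.
(48/53) = -1 → non-residue.
Total quadratic residues among the 7: 2.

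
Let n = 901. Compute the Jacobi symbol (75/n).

Reciprocity: 75 ≡ 3 and 901 ≡ 1 (mod 4), so (75/901) = +(901/75).
Reduce top mod 75: now compute (1/75).
Reached (1/75) = 1. Collecting the sign flips along the way, the symbol is +1.

1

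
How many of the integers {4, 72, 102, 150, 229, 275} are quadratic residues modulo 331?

(4/331) = +1 → QR.
(72/331) = -1 → non-residue.
(102/331) = +1 → QR.
(150/331) = +1 → QR.
(229/331) = -1 → non-residue.
(275/331) = -1 → non-residue.
Total quadratic residues among the 6: 3.

3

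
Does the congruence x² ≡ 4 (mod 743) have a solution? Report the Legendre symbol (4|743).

1

Pull out 2^2: since 743 ≡ 7 (mod 8), (2/743) = +1, so (2/743)^2 = +1.
Reached (1/743) = 1. Collecting the sign flips along the way, the symbol is +1.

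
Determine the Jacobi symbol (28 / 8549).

1

Pull out 2^2: since 8549 ≡ 5 (mod 8), (2/8549) = -1, so (2/8549)^2 = +1.
Reciprocity: 7 ≡ 3 and 8549 ≡ 1 (mod 4), so (7/8549) = +(8549/7).
Reduce top mod 7: now compute (2/7).
Pull out 2: since 7 ≡ 7 (mod 8), (2/7) = +1.
Reached (1/7) = 1. Collecting the sign flips along the way, the symbol is +1.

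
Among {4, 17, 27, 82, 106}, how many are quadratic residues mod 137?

(4/137) = +1 → QR.
(17/137) = +1 → QR.
(27/137) = -1 → non-residue.
(82/137) = -1 → non-residue.
(106/137) = -1 → non-residue.
Total quadratic residues among the 5: 2.

2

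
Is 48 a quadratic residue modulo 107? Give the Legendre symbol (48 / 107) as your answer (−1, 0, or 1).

1

Euler's criterion: (48/107) ≡ 48^53 (mod 107).
48^2 ≡ 57 (mod 107)
48^4 ≡ 39 (mod 107)
48^8 ≡ 23 (mod 107)
48^16 ≡ 101 (mod 107)
48^32 ≡ 36 (mod 107)
48^53 = 48^(32+16+4+1) ≡ 1 (mod 107).
Result is 1, so (48/107) = 1.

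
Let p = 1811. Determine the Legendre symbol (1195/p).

Reciprocity: 1195 ≡ 3 and 1811 ≡ 3 (mod 4), so (1195/1811) = −(1811/1195).
Reduce top mod 1195: now compute (616/1195).
Pull out 2^3: since 1195 ≡ 3 (mod 8), (2/1195) = -1, so (2/1195)^3 = -1.
Reciprocity: 77 ≡ 1 and 1195 ≡ 3 (mod 4), so (77/1195) = +(1195/77).
Reduce top mod 77: now compute (40/77).
Pull out 2^3: since 77 ≡ 5 (mod 8), (2/77) = -1, so (2/77)^3 = -1.
Reciprocity: 5 ≡ 1 and 77 ≡ 1 (mod 4), so (5/77) = +(77/5).
Reduce top mod 5: now compute (2/5).
Pull out 2: since 5 ≡ 5 (mod 8), (2/5) = -1.
Reached (1/5) = 1. Collecting the sign flips along the way, the symbol is +1.

1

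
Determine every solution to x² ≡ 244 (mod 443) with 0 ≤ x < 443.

83, 360

Since 443 ≡ 3 (mod 4), a square root of 244 is 244^((443+1)/4) = 244^111 mod 443.
Repeated squaring: 244^2≡174, 244^4≡152, 244^8≡68, 244^16≡194, 244^32≡424, 244^64≡361 (mod 443).
244^111 = 244^(64+32+8+4+2+1) ≡ 360 (mod 443).
Check: 360² = 129600 ≡ 244 (mod 443). The two roots are 83 and 360.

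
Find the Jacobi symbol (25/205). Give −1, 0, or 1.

Reciprocity: 25 ≡ 1 and 205 ≡ 1 (mod 4), so (25/205) = +(205/25).
Reduce top mod 25: now compute (5/25).
Reciprocity: 5 ≡ 1 and 25 ≡ 1 (mod 4), so (5/25) = +(25/5).
Reduce top mod 5: now compute (0/5).
Top reduces to 0: gcd > 1, so the symbol is 0.

0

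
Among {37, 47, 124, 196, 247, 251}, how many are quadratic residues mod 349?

3

(37/349) = +1 → QR.
(47/349) = -1 → non-residue.
(124/349) = +1 → QR.
(196/349) = +1 → QR.
(247/349) = -1 → non-residue.
(251/349) = -1 → non-residue.
Total quadratic residues among the 6: 3.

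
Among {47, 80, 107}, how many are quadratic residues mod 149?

(47/149) = +1 → QR.
(80/149) = +1 → QR.
(107/149) = +1 → QR.
Total quadratic residues among the 3: 3.

3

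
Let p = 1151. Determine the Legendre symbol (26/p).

-1

Pull out 2: since 1151 ≡ 7 (mod 8), (2/1151) = +1.
Reciprocity: 13 ≡ 1 and 1151 ≡ 3 (mod 4), so (13/1151) = +(1151/13).
Reduce top mod 13: now compute (7/13).
Reciprocity: 7 ≡ 3 and 13 ≡ 1 (mod 4), so (7/13) = +(13/7).
Reduce top mod 7: now compute (6/7).
Pull out 2: since 7 ≡ 7 (mod 8), (2/7) = +1.
Reciprocity: 3 ≡ 3 and 7 ≡ 3 (mod 4), so (3/7) = −(7/3).
Reduce top mod 3: now compute (1/3).
Reached (1/3) = 1. Collecting the sign flips along the way, the symbol is -1.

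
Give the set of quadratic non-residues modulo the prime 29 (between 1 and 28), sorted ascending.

Square k = 1,…,14 (k and 29−k give the same square):
1²=1, 2²=4, 3²=9, 4²=16, 5²=25, 6²≡7, 7²≡20, 8²≡6, 9²≡23, 10²≡13, 11²≡5, 12²≡28, 13²≡24, 14²≡22 (mod 29).
The residues are {1, 4, 5, 6, 7, 9, 13, 16, 20, 22, 23, 24, 25, 28}; the non-residues are the remaining 14 nonzero classes.

2 3 8 10 11 12 14 15 17 18 19 21 26 27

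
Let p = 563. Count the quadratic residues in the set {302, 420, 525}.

2

(302/563) = +1 → QR.
(420/563) = -1 → non-residue.
(525/563) = +1 → QR.
Total quadratic residues among the 3: 2.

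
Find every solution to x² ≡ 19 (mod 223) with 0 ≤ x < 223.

58, 165

Since 223 ≡ 3 (mod 4), a square root of 19 is 19^((223+1)/4) = 19^56 mod 223.
Repeated squaring: 19^2≡138, 19^4≡89, 19^8≡116, 19^16≡76, 19^32≡201 (mod 223).
19^56 = 19^(32+16+8) ≡ 58 (mod 223).
Check: 58² = 3364 ≡ 19 (mod 223). The two roots are 58 and 165.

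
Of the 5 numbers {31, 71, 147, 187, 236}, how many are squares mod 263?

3

(31/263) = +1 → QR.
(71/263) = -1 → non-residue.
(147/263) = +1 → QR.
(187/263) = +1 → QR.
(236/263) = -1 → non-residue.
Total quadratic residues among the 5: 3.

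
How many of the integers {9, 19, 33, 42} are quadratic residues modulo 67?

(9/67) = +1 → QR.
(19/67) = +1 → QR.
(33/67) = +1 → QR.
(42/67) = -1 → non-residue.
Total quadratic residues among the 4: 3.

3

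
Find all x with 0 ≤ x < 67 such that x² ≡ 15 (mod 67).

Since 67 ≡ 3 (mod 4), a square root of 15 is 15^((67+1)/4) = 15^17 mod 67.
Repeated squaring: 15^2≡24, 15^4≡40, 15^8≡59, 15^16≡64 (mod 67).
15^17 = 15^(16+1) ≡ 22 (mod 67).
Check: 22² = 484 ≡ 15 (mod 67). The two roots are 22 and 45.

22, 45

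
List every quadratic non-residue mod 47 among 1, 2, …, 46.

Square k = 1,…,23 (k and 47−k give the same square):
1²=1, 2²=4, 3²=9, 4²=16, 5²=25, 6²=36, 7²≡2, 8²≡17, 9²≡34, 10²≡6, 11²≡27, 12²≡3, 13²≡28, 14²≡8, 15²≡37, 16²≡21, 17²≡7, 18²≡42, 19²≡32, 20²≡24, 21²≡18, 22²≡14, 23²≡12 (mod 47).
The residues are {1, 2, 3, 4, 6, 7, 8, 9, 12, 14, 16, 17, 18, 21, 24, 25, 27, 28, 32, 34, 36, 37, 42}; the non-residues are the remaining 23 nonzero classes.

5, 10, 11, 13, 15, 19, 20, 22, 23, 26, 29, 30, 31, 33, 35, 38, 39, 40, 41, 43, 44, 45, 46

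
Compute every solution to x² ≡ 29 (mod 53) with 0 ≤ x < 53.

20, 33

53 ≡ 1 (mod 4), so we find a root by search.
Trying successive values, 20² = 400 ≡ 29 (mod 53). The other root is 53 − 20 = 33.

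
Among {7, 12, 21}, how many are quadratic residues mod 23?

1

(7/23) = -1 → non-residue.
(12/23) = +1 → QR.
(21/23) = -1 → non-residue.
Total quadratic residues among the 3: 1.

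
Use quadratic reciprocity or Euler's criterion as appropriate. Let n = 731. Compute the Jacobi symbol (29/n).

Reciprocity: 29 ≡ 1 and 731 ≡ 3 (mod 4), so (29/731) = +(731/29).
Reduce top mod 29: now compute (6/29).
Pull out 2: since 29 ≡ 5 (mod 8), (2/29) = -1.
Reciprocity: 3 ≡ 3 and 29 ≡ 1 (mod 4), so (3/29) = +(29/3).
Reduce top mod 3: now compute (2/3).
Pull out 2: since 3 ≡ 3 (mod 8), (2/3) = -1.
Reached (1/3) = 1. Collecting the sign flips along the way, the symbol is +1.

1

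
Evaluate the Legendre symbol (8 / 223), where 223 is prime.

Pull out 2^3: since 223 ≡ 7 (mod 8), (2/223) = +1, so (2/223)^3 = +1.
Reached (1/223) = 1. Collecting the sign flips along the way, the symbol is +1.

1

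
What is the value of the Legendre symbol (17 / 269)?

-1

Euler's criterion: (17/269) ≡ 17^134 (mod 269).
17^2 ≡ 20 (mod 269)
17^4 ≡ 131 (mod 269)
17^8 ≡ 214 (mod 269)
17^16 ≡ 66 (mod 269)
17^32 ≡ 52 (mod 269)
17^64 ≡ 14 (mod 269)
17^128 ≡ 196 (mod 269)
17^134 = 17^(128+4+2) ≡ 268 (mod 269).
Result is 268 ≡ −1, so (17/269) = −1.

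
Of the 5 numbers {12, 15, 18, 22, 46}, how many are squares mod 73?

(12/73) = +1 → QR.
(15/73) = -1 → non-residue.
(18/73) = +1 → QR.
(22/73) = -1 → non-residue.
(46/73) = +1 → QR.
Total quadratic residues among the 5: 3.

3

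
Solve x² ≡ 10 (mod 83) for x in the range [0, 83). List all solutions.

Since 83 ≡ 3 (mod 4), a square root of 10 is 10^((83+1)/4) = 10^21 mod 83.
Repeated squaring: 10^2≡17, 10^4≡40, 10^8≡23, 10^16≡31 (mod 83).
10^21 = 10^(16+4+1) ≡ 33 (mod 83).
Check: 33² = 1089 ≡ 10 (mod 83). The two roots are 33 and 50.

33, 50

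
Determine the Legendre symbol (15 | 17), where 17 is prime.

1

Euler's criterion: (15/17) ≡ 15^8 (mod 17).
15^2 ≡ 4 (mod 17)
15^4 ≡ 16 (mod 17)
15^8 ≡ 1 (mod 17)
15^8 = 15^(8) ≡ 1 (mod 17).
Result is 1, so (15/17) = 1.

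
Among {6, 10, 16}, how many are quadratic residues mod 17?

(6/17) = -1 → non-residue.
(10/17) = -1 → non-residue.
(16/17) = +1 → QR.
Total quadratic residues among the 3: 1.

1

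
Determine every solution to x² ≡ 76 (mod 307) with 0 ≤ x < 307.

136, 171

Since 307 ≡ 3 (mod 4), a square root of 76 is 76^((307+1)/4) = 76^77 mod 307.
Repeated squaring: 76^2≡250, 76^4≡179, 76^8≡113, 76^16≡182, 76^32≡275, 76^64≡103 (mod 307).
76^77 = 76^(64+8+4+1) ≡ 171 (mod 307).
Check: 171² = 29241 ≡ 76 (mod 307). The two roots are 136 and 171.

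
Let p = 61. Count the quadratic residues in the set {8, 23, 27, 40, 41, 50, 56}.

3

(8/61) = -1 → non-residue.
(23/61) = -1 → non-residue.
(27/61) = +1 → QR.
(40/61) = -1 → non-residue.
(41/61) = +1 → QR.
(50/61) = -1 → non-residue.
(56/61) = +1 → QR.
Total quadratic residues among the 7: 3.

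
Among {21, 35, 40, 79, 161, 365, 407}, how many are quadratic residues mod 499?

(21/499) = +1 → QR.
(35/499) = -1 → non-residue.
(40/499) = -1 → non-residue.
(79/499) = -1 → non-residue.
(161/499) = +1 → QR.
(365/499) = +1 → QR.
(407/499) = +1 → QR.
Total quadratic residues among the 7: 4.

4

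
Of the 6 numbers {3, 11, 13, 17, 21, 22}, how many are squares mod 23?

(3/23) = +1 → QR.
(11/23) = -1 → non-residue.
(13/23) = +1 → QR.
(17/23) = -1 → non-residue.
(21/23) = -1 → non-residue.
(22/23) = -1 → non-residue.
Total quadratic residues among the 6: 2.

2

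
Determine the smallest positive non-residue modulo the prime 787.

2

(2/787) = −1, so 2 is the smallest positive non-residue mod 787.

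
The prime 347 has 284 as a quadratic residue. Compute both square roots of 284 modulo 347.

100, 247

Since 347 ≡ 3 (mod 4), a square root of 284 is 284^((347+1)/4) = 284^87 mod 347.
Repeated squaring: 284^2≡152, 284^4≡202, 284^8≡205, 284^16≡38, 284^32≡56, 284^64≡13 (mod 347).
284^87 = 284^(64+16+4+2+1) ≡ 100 (mod 347).
Check: 100² = 10000 ≡ 284 (mod 347). The two roots are 100 and 247.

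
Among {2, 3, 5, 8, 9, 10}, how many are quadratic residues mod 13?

(2/13) = -1 → non-residue.
(3/13) = +1 → QR.
(5/13) = -1 → non-residue.
(8/13) = -1 → non-residue.
(9/13) = +1 → QR.
(10/13) = +1 → QR.
Total quadratic residues among the 6: 3.

3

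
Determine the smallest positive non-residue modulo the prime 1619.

(2/1619) = −1, so 2 is the smallest positive non-residue mod 1619.

2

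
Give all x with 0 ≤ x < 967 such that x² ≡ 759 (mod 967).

81, 886

Since 967 ≡ 3 (mod 4), a square root of 759 is 759^((967+1)/4) = 759^242 mod 967.
Repeated squaring: 759^2≡716, 759^4≡146, 759^8≡42, 759^16≡797, 759^32≡857, 759^64≡496, 759^128≡398 (mod 967).
759^242 = 759^(128+64+32+16+2) ≡ 81 (mod 967).
Check: 81² = 6561 ≡ 759 (mod 967). The two roots are 81 and 886.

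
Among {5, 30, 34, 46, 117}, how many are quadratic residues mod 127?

3

(5/127) = -1 → non-residue.
(30/127) = +1 → QR.
(34/127) = +1 → QR.
(46/127) = -1 → non-residue.
(117/127) = +1 → QR.
Total quadratic residues among the 5: 3.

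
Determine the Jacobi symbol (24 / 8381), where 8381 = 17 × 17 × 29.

Pull out 2^3: since 8381 ≡ 5 (mod 8), (2/8381) = -1, so (2/8381)^3 = -1.
Reciprocity: 3 ≡ 3 and 8381 ≡ 1 (mod 4), so (3/8381) = +(8381/3).
Reduce top mod 3: now compute (2/3).
Pull out 2: since 3 ≡ 3 (mod 8), (2/3) = -1.
Reached (1/3) = 1. Collecting the sign flips along the way, the symbol is +1.

1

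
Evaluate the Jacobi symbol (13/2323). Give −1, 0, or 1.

1

Reciprocity: 13 ≡ 1 and 2323 ≡ 3 (mod 4), so (13/2323) = +(2323/13).
Reduce top mod 13: now compute (9/13).
Reciprocity: 9 ≡ 1 and 13 ≡ 1 (mod 4), so (9/13) = +(13/9).
Reduce top mod 9: now compute (4/9).
Pull out 2^2: since 9 ≡ 1 (mod 8), (2/9) = +1, so (2/9)^2 = +1.
Reached (1/9) = 1. Collecting the sign flips along the way, the symbol is +1.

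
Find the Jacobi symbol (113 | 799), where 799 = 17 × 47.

1

Reciprocity: 113 ≡ 1 and 799 ≡ 3 (mod 4), so (113/799) = +(799/113).
Reduce top mod 113: now compute (8/113).
Pull out 2^3: since 113 ≡ 1 (mod 8), (2/113) = +1, so (2/113)^3 = +1.
Reached (1/113) = 1. Collecting the sign flips along the way, the symbol is +1.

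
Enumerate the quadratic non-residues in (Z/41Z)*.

3, 6, 7, 11, 12, 13, 14, 15, 17, 19, 22, 24, 26, 27, 28, 29, 30, 34, 35, 38

Square k = 1,…,20 (k and 41−k give the same square):
1²=1, 2²=4, 3²=9, 4²=16, 5²=25, 6²=36, 7²≡8, 8²≡23, 9²≡40, 10²≡18, 11²≡39, 12²≡21, 13²≡5, 14²≡32, 15²≡20, 16²≡10, 17²≡2, 18²≡37, 19²≡33, 20²≡31 (mod 41).
The residues are {1, 2, 4, 5, 8, 9, 10, 16, 18, 20, 21, 23, 25, 31, 32, 33, 36, 37, 39, 40}; the non-residues are the remaining 20 nonzero classes.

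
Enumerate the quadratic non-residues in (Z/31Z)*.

Square k = 1,…,15 (k and 31−k give the same square):
1²=1, 2²=4, 3²=9, 4²=16, 5²=25, 6²≡5, 7²≡18, 8²≡2, 9²≡19, 10²≡7, 11²≡28, 12²≡20, 13²≡14, 14²≡10, 15²≡8 (mod 31).
The residues are {1, 2, 4, 5, 7, 8, 9, 10, 14, 16, 18, 19, 20, 25, 28}; the non-residues are the remaining 15 nonzero classes.

3, 6, 11, 12, 13, 15, 17, 21, 22, 23, 24, 26, 27, 29, 30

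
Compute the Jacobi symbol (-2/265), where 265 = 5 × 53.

First reduce: -2 ≡ 263 (mod 265).
Reciprocity: 263 ≡ 3 and 265 ≡ 1 (mod 4), so (263/265) = +(265/263).
Reduce top mod 263: now compute (2/263).
Pull out 2: since 263 ≡ 7 (mod 8), (2/263) = +1.
Reached (1/263) = 1. Collecting the sign flips along the way, the symbol is +1.

1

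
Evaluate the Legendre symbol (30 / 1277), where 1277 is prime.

Pull out 2: since 1277 ≡ 5 (mod 8), (2/1277) = -1.
Reciprocity: 15 ≡ 3 and 1277 ≡ 1 (mod 4), so (15/1277) = +(1277/15).
Reduce top mod 15: now compute (2/15).
Pull out 2: since 15 ≡ 7 (mod 8), (2/15) = +1.
Reached (1/15) = 1. Collecting the sign flips along the way, the symbol is -1.

-1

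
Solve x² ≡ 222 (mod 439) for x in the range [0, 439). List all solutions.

77, 362

Since 439 ≡ 3 (mod 4), a square root of 222 is 222^((439+1)/4) = 222^110 mod 439.
Repeated squaring: 222^2≡116, 222^4≡286, 222^8≡142, 222^16≡409, 222^32≡22, 222^64≡45 (mod 439).
222^110 = 222^(64+32+8+4+2) ≡ 77 (mod 439).
Check: 77² = 5929 ≡ 222 (mod 439). The two roots are 77 and 362.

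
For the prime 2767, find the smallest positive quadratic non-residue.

(2/2767) = +1, so 2 is a residue.
(3/2767) = −1, so 3 is the smallest positive non-residue mod 2767.

3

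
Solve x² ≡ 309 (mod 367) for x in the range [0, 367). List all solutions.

26, 341

Since 367 ≡ 3 (mod 4), a square root of 309 is 309^((367+1)/4) = 309^92 mod 367.
Repeated squaring: 309^2≡61, 309^4≡51, 309^8≡32, 309^16≡290, 309^32≡57, 309^64≡313 (mod 367).
309^92 = 309^(64+16+8+4) ≡ 26 (mod 367).
Check: 26² = 676 ≡ 309 (mod 367). The two roots are 26 and 341.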